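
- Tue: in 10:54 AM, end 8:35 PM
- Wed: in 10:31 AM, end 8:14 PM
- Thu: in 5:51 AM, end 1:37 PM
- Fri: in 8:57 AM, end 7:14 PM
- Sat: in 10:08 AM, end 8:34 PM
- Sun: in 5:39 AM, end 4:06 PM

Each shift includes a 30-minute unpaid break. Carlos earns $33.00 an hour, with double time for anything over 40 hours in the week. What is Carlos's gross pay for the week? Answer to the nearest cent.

$2332.00

Tue: 10:54 AM–8:35 PM = 9 h 41 min; less 30 min break → 9 h 11 min
Wed: 10:31 AM–8:14 PM = 9 h 43 min; less 30 min break → 9 h 13 min
Thu: 5:51 AM–1:37 PM = 7 h 46 min; less 30 min break → 7 h 16 min
Fri: 8:57 AM–7:14 PM = 10 h 17 min; less 30 min break → 9 h 47 min
Sat: 10:08 AM–8:34 PM = 10 h 26 min; less 30 min break → 9 h 56 min
Sun: 5:39 AM–4:06 PM = 10 h 27 min; less 30 min break → 9 h 57 min
Total worked: 55 h 20 min = 3320 min.
Regular 40 h 0 min = 2400 min at $33.00/h; overtime 15 h 20 min = 920 min at $66.00/h.
Pay = (2400 × $33.00 + 920 × $66.00) ÷ 60 = $2332.00.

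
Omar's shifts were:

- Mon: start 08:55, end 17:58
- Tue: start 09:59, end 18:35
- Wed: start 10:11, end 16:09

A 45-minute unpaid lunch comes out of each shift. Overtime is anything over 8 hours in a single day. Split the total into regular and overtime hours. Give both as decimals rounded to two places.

Mon: 08:55–17:58 = 9 h 3 min; less 45 min break → 8 h 18 min
Tue: 09:59–18:35 = 8 h 36 min; less 45 min break → 7 h 51 min
Wed: 10:11–16:09 = 5 h 58 min; less 45 min break → 5 h 13 min
Mon reg 8 h 0 min / OT 0 h 18 min; Tue reg 7 h 51 min / OT 0 h 0 min; Wed reg 5 h 13 min / OT 0 h 0 min.
Totals: regular 21 h 4 min, overtime 0 h 18 min.

Regular 21.07 hours, overtime 0.30 hours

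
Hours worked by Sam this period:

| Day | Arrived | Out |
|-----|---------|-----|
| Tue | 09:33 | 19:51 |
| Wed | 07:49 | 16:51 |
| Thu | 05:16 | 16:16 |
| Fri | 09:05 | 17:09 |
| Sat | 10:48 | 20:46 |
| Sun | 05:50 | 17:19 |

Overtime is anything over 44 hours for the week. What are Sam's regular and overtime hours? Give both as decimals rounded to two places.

Regular 44.00 hours, overtime 15.85 hours

Tue: 09:33–19:51 = 10 h 18 min
Wed: 07:49–16:51 = 9 h 2 min
Thu: 05:16–16:16 = 11 h 0 min
Fri: 09:05–17:09 = 8 h 4 min
Sat: 10:48–20:46 = 9 h 58 min
Sun: 05:50–17:19 = 11 h 29 min
Total worked: 59 h 51 min = 59.85 h.
Threshold 44 h → overtime 15 h 51 min, regular 44 h 0 min.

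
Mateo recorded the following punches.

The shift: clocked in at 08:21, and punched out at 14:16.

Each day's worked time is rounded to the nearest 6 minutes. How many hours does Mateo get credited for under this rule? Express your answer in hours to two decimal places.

The shift: 08:21–14:16 = 5 h 55 min → rounds to 5 h 54 min

5.90 hours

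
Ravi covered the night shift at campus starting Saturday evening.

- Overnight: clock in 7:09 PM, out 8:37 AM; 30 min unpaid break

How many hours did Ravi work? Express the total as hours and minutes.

12 h 58 min

Overnight: 7:09 PM → midnight = 4 h 51 min; midnight → 8:37 AM = 8 h 37 min; span 13 h 28 min; less 30 min break → 12 h 58 min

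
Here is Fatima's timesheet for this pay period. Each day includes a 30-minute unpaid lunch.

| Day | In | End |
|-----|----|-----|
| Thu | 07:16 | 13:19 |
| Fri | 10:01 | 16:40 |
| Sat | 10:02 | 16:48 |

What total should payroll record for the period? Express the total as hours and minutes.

17 h 58 min

Thu: 07:16–13:19 = 6 h 3 min; less 30 min break → 5 h 33 min
Fri: 10:01–16:40 = 6 h 39 min; less 30 min break → 6 h 9 min
Sat: 10:02–16:48 = 6 h 46 min; less 30 min break → 6 h 16 min
Total: 5 h 33 min + 6 h 9 min + 6 h 16 min = 17 h 58 min.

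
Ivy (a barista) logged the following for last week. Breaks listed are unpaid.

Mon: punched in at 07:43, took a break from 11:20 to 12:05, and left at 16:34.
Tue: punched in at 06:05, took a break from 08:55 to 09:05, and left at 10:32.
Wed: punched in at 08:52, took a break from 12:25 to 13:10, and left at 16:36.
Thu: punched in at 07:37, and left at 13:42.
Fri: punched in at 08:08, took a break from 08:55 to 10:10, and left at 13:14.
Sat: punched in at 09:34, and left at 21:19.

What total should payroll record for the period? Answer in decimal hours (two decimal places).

41.05 hours

Mon: 07:43–16:34 = 8 h 51 min; less 45 min break → 8 h 6 min
Tue: 06:05–10:32 = 4 h 27 min; less 10 min break → 4 h 17 min
Wed: 08:52–16:36 = 7 h 44 min; less 45 min break → 6 h 59 min
Thu: 07:37–13:42 = 6 h 5 min
Fri: 08:08–13:14 = 5 h 6 min; less 75 min break → 3 h 51 min
Sat: 09:34–21:19 = 11 h 45 min
Total: 8 h 6 min + 4 h 17 min + 6 h 59 min + 6 h 5 min + 3 h 51 min + 11 h 45 min = 41 h 3 min.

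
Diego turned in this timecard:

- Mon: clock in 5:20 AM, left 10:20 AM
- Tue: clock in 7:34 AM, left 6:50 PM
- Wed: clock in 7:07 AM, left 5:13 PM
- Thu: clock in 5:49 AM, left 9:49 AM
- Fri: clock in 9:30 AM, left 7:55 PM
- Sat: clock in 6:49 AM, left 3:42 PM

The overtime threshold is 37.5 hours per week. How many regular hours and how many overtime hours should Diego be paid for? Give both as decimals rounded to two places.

Mon: 5:20 AM–10:20 AM = 5 h 0 min
Tue: 7:34 AM–6:50 PM = 11 h 16 min
Wed: 7:07 AM–5:13 PM = 10 h 6 min
Thu: 5:49 AM–9:49 AM = 4 h 0 min
Fri: 9:30 AM–7:55 PM = 10 h 25 min
Sat: 6:49 AM–3:42 PM = 8 h 53 min
Total worked: 49 h 40 min = 49.67 h.
Threshold 37.5 h → overtime 12 h 10 min, regular 37 h 30 min.

Regular 37.50 hours, overtime 12.17 hours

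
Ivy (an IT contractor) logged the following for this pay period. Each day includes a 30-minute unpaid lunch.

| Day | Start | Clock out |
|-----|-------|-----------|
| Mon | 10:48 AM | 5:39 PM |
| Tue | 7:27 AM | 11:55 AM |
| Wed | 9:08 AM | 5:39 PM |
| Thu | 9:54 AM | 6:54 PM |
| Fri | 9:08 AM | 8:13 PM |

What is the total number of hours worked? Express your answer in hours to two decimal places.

37.42 hours

Mon: 10:48 AM–5:39 PM = 6 h 51 min; less 30 min break → 6 h 21 min
Tue: 7:27 AM–11:55 AM = 4 h 28 min; less 30 min break → 3 h 58 min
Wed: 9:08 AM–5:39 PM = 8 h 31 min; less 30 min break → 8 h 1 min
Thu: 9:54 AM–6:54 PM = 9 h 0 min; less 30 min break → 8 h 30 min
Fri: 9:08 AM–8:13 PM = 11 h 5 min; less 30 min break → 10 h 35 min
Total: 6 h 21 min + 3 h 58 min + 8 h 1 min + 8 h 30 min + 10 h 35 min = 37 h 25 min.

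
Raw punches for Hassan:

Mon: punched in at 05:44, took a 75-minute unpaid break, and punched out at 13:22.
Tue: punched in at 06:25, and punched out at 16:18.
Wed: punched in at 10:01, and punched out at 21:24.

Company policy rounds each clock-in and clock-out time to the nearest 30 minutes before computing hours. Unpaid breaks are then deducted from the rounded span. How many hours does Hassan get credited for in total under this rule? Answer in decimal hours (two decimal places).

Mon: in 05:44→05:30, out 13:22→13:30; 8 h 0 min − 75 min = 6 h 45 min
Tue: in 06:25→06:30, out 16:18→16:30; 10 h 0 min
Wed: in 10:01→10:00, out 21:24→21:30; 11 h 30 min
Total credited: 28 h 15 min.

28.25 hours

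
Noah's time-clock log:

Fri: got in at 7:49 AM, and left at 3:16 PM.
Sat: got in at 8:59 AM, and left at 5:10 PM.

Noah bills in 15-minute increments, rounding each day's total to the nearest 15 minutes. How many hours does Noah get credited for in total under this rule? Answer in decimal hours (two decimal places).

Fri: 7:49 AM–3:16 PM = 7 h 27 min → rounds to 7 h 30 min
Sat: 8:59 AM–5:10 PM = 8 h 11 min → rounds to 8 h 15 min
Total credited: 15 h 45 min.

15.75 hours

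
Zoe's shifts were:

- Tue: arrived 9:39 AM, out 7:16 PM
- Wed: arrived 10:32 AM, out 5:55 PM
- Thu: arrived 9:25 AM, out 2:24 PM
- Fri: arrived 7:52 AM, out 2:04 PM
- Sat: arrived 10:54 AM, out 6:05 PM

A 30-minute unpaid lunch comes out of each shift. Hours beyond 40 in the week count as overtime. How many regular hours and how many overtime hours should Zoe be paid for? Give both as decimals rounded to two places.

Regular 32.87 hours, overtime 0.00 hours

Tue: 9:39 AM–7:16 PM = 9 h 37 min; less 30 min break → 9 h 7 min
Wed: 10:32 AM–5:55 PM = 7 h 23 min; less 30 min break → 6 h 53 min
Thu: 9:25 AM–2:24 PM = 4 h 59 min; less 30 min break → 4 h 29 min
Fri: 7:52 AM–2:04 PM = 6 h 12 min; less 30 min break → 5 h 42 min
Sat: 10:54 AM–6:05 PM = 7 h 11 min; less 30 min break → 6 h 41 min
Total worked: 32 h 52 min = 32.87 h.
Threshold 40 h → overtime 0 h 0 min, regular 32 h 52 min.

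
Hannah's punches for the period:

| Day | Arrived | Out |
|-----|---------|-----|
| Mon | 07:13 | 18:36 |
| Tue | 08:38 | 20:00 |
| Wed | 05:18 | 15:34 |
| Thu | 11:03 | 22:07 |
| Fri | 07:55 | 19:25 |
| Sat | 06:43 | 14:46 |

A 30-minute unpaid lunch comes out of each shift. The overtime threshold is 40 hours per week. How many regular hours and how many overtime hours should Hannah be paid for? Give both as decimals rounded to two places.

Regular 40.00 hours, overtime 20.63 hours

Mon: 07:13–18:36 = 11 h 23 min; less 30 min break → 10 h 53 min
Tue: 08:38–20:00 = 11 h 22 min; less 30 min break → 10 h 52 min
Wed: 05:18–15:34 = 10 h 16 min; less 30 min break → 9 h 46 min
Thu: 11:03–22:07 = 11 h 4 min; less 30 min break → 10 h 34 min
Fri: 07:55–19:25 = 11 h 30 min; less 30 min break → 11 h 0 min
Sat: 06:43–14:46 = 8 h 3 min; less 30 min break → 7 h 33 min
Total worked: 60 h 38 min = 60.63 h.
Threshold 40 h → overtime 20 h 38 min, regular 40 h 0 min.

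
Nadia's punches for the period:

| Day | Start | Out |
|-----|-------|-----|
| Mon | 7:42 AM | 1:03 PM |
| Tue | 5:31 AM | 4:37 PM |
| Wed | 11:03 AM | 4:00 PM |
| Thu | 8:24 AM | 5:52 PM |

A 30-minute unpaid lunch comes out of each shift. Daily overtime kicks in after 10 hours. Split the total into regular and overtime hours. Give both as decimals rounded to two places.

Regular 28.27 hours, overtime 0.60 hours

Mon: 7:42 AM–1:03 PM = 5 h 21 min; less 30 min break → 4 h 51 min
Tue: 5:31 AM–4:37 PM = 11 h 6 min; less 30 min break → 10 h 36 min
Wed: 11:03 AM–4:00 PM = 4 h 57 min; less 30 min break → 4 h 27 min
Thu: 8:24 AM–5:52 PM = 9 h 28 min; less 30 min break → 8 h 58 min
Mon reg 4 h 51 min / OT 0 h 0 min; Tue reg 10 h 0 min / OT 0 h 36 min; Wed reg 4 h 27 min / OT 0 h 0 min; Thu reg 8 h 58 min / OT 0 h 0 min.
Totals: regular 28 h 16 min, overtime 0 h 36 min.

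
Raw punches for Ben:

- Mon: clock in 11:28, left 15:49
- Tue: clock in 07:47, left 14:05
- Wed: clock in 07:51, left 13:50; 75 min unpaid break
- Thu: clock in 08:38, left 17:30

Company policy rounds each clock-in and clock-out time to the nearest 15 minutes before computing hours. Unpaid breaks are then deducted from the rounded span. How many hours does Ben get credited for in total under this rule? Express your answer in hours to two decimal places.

24.00 hours

Mon: in 11:28→11:30, out 15:49→15:45; 4 h 15 min
Tue: in 07:47→07:45, out 14:05→14:00; 6 h 15 min
Wed: in 07:51→07:45, out 13:50→13:45; 6 h 0 min − 75 min = 4 h 45 min
Thu: in 08:38→08:45, out 17:30→17:30; 8 h 45 min
Total credited: 24 h 0 min.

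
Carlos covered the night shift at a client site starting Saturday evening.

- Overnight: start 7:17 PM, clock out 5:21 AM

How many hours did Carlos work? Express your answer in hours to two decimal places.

Overnight: 7:17 PM → midnight = 4 h 43 min; midnight → 5:21 AM = 5 h 21 min; span 10 h 4 min

10.07 hours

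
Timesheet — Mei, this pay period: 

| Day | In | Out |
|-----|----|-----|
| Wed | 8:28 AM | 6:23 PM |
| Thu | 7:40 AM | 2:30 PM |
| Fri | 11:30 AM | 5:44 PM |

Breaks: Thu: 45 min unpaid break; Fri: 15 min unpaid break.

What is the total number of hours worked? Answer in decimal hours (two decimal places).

21.98 hours

Wed: 8:28 AM–6:23 PM = 9 h 55 min
Thu: 7:40 AM–2:30 PM = 6 h 50 min; less 45 min break → 6 h 5 min
Fri: 11:30 AM–5:44 PM = 6 h 14 min; less 15 min break → 5 h 59 min
Total: 9 h 55 min + 6 h 5 min + 5 h 59 min = 21 h 59 min.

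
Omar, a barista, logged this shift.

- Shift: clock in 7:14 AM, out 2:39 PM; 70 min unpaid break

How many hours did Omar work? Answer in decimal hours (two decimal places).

6.25 hours

Shift: 7:14 AM–2:39 PM = 7 h 25 min; less 70 min break → 6 h 15 min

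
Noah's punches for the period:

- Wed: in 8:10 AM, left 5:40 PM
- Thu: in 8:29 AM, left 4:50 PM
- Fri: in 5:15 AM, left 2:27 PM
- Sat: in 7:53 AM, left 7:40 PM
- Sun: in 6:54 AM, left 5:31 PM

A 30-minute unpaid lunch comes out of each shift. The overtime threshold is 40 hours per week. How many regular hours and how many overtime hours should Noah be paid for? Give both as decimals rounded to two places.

Regular 40.00 hours, overtime 6.95 hours

Wed: 8:10 AM–5:40 PM = 9 h 30 min; less 30 min break → 9 h 0 min
Thu: 8:29 AM–4:50 PM = 8 h 21 min; less 30 min break → 7 h 51 min
Fri: 5:15 AM–2:27 PM = 9 h 12 min; less 30 min break → 8 h 42 min
Sat: 7:53 AM–7:40 PM = 11 h 47 min; less 30 min break → 11 h 17 min
Sun: 6:54 AM–5:31 PM = 10 h 37 min; less 30 min break → 10 h 7 min
Total worked: 46 h 57 min = 46.95 h.
Threshold 40 h → overtime 6 h 57 min, regular 40 h 0 min.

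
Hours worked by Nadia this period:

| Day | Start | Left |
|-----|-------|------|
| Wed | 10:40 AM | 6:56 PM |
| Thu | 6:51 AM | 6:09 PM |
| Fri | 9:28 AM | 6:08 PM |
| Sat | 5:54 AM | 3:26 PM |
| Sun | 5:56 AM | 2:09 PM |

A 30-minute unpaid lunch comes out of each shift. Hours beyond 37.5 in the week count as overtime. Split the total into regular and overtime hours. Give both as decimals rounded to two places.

Regular 37.50 hours, overtime 5.98 hours

Wed: 10:40 AM–6:56 PM = 8 h 16 min; less 30 min break → 7 h 46 min
Thu: 6:51 AM–6:09 PM = 11 h 18 min; less 30 min break → 10 h 48 min
Fri: 9:28 AM–6:08 PM = 8 h 40 min; less 30 min break → 8 h 10 min
Sat: 5:54 AM–3:26 PM = 9 h 32 min; less 30 min break → 9 h 2 min
Sun: 5:56 AM–2:09 PM = 8 h 13 min; less 30 min break → 7 h 43 min
Total worked: 43 h 29 min = 43.48 h.
Threshold 37.5 h → overtime 5 h 59 min, regular 37 h 30 min.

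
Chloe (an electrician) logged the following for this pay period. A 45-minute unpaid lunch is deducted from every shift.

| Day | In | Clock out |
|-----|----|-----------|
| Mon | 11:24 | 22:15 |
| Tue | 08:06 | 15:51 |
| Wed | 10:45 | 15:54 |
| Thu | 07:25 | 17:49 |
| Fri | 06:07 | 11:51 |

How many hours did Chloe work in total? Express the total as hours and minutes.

Mon: 11:24–22:15 = 10 h 51 min; less 45 min break → 10 h 6 min
Tue: 08:06–15:51 = 7 h 45 min; less 45 min break → 7 h 0 min
Wed: 10:45–15:54 = 5 h 9 min; less 45 min break → 4 h 24 min
Thu: 07:25–17:49 = 10 h 24 min; less 45 min break → 9 h 39 min
Fri: 06:07–11:51 = 5 h 44 min; less 45 min break → 4 h 59 min
Total: 10 h 6 min + 7 h 0 min + 4 h 24 min + 9 h 39 min + 4 h 59 min = 36 h 8 min.

36 h 8 min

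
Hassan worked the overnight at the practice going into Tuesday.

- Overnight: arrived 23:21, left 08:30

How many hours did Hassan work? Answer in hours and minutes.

9 h 9 min

Overnight: 23:21 → midnight = 0 h 39 min; midnight → 08:30 = 8 h 30 min; span 9 h 9 min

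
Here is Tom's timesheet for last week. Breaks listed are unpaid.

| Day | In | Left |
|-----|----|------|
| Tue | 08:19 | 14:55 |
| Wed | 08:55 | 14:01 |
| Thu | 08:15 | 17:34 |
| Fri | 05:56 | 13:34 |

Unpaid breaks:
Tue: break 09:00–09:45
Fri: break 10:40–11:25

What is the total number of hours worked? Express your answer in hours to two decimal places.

27.15 hours

Tue: 08:19–14:55 = 6 h 36 min; less 45 min break → 5 h 51 min
Wed: 08:55–14:01 = 5 h 6 min
Thu: 08:15–17:34 = 9 h 19 min
Fri: 05:56–13:34 = 7 h 38 min; less 45 min break → 6 h 53 min
Total: 5 h 51 min + 5 h 6 min + 9 h 19 min + 6 h 53 min = 27 h 9 min.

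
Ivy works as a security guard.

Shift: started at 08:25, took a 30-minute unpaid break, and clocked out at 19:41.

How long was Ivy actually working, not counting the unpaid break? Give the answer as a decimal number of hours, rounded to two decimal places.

10.77 hours

Shift: 08:25–19:41 = 11 h 16 min; less 30 min break → 10 h 46 min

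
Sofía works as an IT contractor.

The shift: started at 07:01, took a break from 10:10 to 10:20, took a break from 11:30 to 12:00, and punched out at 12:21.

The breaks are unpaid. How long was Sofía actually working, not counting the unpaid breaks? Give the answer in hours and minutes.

The shift: 07:01–12:21 = 5 h 20 min; less 40 min break → 4 h 40 min

4 h 40 min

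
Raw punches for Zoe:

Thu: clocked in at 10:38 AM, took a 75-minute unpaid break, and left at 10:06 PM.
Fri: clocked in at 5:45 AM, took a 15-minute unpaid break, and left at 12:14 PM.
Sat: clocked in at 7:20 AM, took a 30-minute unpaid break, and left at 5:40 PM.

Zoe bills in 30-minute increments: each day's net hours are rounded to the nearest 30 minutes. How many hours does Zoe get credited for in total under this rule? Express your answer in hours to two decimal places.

Thu: 10:38 AM–10:06 PM = 11 h 28 min − 75 min = 10 h 13 min → rounds to 10 h 0 min
Fri: 5:45 AM–12:14 PM = 6 h 29 min − 15 min = 6 h 14 min → rounds to 6 h 0 min
Sat: 7:20 AM–5:40 PM = 10 h 20 min − 30 min = 9 h 50 min → rounds to 10 h 0 min
Total credited: 26 h 0 min.

26.00 hours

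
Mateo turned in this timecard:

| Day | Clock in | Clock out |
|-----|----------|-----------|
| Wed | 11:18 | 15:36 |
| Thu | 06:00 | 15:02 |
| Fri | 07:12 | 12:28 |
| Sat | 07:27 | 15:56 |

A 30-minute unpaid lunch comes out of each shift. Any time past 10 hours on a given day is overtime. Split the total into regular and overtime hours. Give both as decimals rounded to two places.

Regular 25.08 hours, overtime 0.00 hours

Wed: 11:18–15:36 = 4 h 18 min; less 30 min break → 3 h 48 min
Thu: 06:00–15:02 = 9 h 2 min; less 30 min break → 8 h 32 min
Fri: 07:12–12:28 = 5 h 16 min; less 30 min break → 4 h 46 min
Sat: 07:27–15:56 = 8 h 29 min; less 30 min break → 7 h 59 min
Wed reg 3 h 48 min / OT 0 h 0 min; Thu reg 8 h 32 min / OT 0 h 0 min; Fri reg 4 h 46 min / OT 0 h 0 min; Sat reg 7 h 59 min / OT 0 h 0 min.
Totals: regular 25 h 5 min, overtime 0 h 0 min.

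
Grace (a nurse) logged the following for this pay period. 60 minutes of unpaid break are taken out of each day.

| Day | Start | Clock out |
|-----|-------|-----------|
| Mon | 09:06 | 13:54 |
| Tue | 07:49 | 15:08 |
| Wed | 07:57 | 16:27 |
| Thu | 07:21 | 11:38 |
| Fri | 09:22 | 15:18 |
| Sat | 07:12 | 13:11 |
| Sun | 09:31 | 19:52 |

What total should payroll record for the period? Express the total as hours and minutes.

40 h 10 min

Mon: 09:06–13:54 = 4 h 48 min; less 60 min break → 3 h 48 min
Tue: 07:49–15:08 = 7 h 19 min; less 60 min break → 6 h 19 min
Wed: 07:57–16:27 = 8 h 30 min; less 60 min break → 7 h 30 min
Thu: 07:21–11:38 = 4 h 17 min; less 60 min break → 3 h 17 min
Fri: 09:22–15:18 = 5 h 56 min; less 60 min break → 4 h 56 min
Sat: 07:12–13:11 = 5 h 59 min; less 60 min break → 4 h 59 min
Sun: 09:31–19:52 = 10 h 21 min; less 60 min break → 9 h 21 min
Total: 3 h 48 min + 6 h 19 min + 7 h 30 min + 3 h 17 min + 4 h 56 min + 4 h 59 min + 9 h 21 min = 40 h 10 min.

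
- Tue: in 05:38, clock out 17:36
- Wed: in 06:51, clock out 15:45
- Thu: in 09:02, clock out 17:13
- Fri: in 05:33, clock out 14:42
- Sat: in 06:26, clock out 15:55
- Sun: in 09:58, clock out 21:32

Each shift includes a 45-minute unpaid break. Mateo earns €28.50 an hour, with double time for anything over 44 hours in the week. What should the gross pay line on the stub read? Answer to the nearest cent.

Tue: 05:38–17:36 = 11 h 58 min; less 45 min break → 11 h 13 min
Wed: 06:51–15:45 = 8 h 54 min; less 45 min break → 8 h 9 min
Thu: 09:02–17:13 = 8 h 11 min; less 45 min break → 7 h 26 min
Fri: 05:33–14:42 = 9 h 9 min; less 45 min break → 8 h 24 min
Sat: 06:26–15:55 = 9 h 29 min; less 45 min break → 8 h 44 min
Sun: 09:58–21:32 = 11 h 34 min; less 45 min break → 10 h 49 min
Total worked: 54 h 45 min = 3285 min.
Regular 44 h 0 min = 2640 min at €28.50/h; overtime 10 h 45 min = 645 min at €57.00/h.
Pay = (2640 × €28.50 + 645 × €57.00) ÷ 60 = €1866.75.

€1866.75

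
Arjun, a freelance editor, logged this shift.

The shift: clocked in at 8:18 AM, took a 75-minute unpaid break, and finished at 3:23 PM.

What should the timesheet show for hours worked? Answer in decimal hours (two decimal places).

The shift: 8:18 AM–3:23 PM = 7 h 5 min; less 75 min break → 5 h 50 min

5.83 hours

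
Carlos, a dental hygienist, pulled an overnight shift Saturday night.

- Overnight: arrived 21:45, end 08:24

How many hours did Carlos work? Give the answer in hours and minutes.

Overnight: 21:45 → midnight = 2 h 15 min; midnight → 08:24 = 8 h 24 min; span 10 h 39 min

10 h 39 min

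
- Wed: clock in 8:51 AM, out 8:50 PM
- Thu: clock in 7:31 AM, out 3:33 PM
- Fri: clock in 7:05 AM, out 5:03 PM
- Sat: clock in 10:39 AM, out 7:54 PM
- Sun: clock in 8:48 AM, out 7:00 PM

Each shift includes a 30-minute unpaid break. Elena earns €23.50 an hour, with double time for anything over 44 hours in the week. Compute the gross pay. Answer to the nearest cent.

€1171.87

Wed: 8:51 AM–8:50 PM = 11 h 59 min; less 30 min break → 11 h 29 min
Thu: 7:31 AM–3:33 PM = 8 h 2 min; less 30 min break → 7 h 32 min
Fri: 7:05 AM–5:03 PM = 9 h 58 min; less 30 min break → 9 h 28 min
Sat: 10:39 AM–7:54 PM = 9 h 15 min; less 30 min break → 8 h 45 min
Sun: 8:48 AM–7:00 PM = 10 h 12 min; less 30 min break → 9 h 42 min
Total worked: 46 h 56 min = 2816 min.
Regular 44 h 0 min = 2640 min at €23.50/h; overtime 2 h 56 min = 176 min at €47.00/h.
Pay = (2640 × €23.50 + 176 × €47.00) ÷ 60 = €1171.87.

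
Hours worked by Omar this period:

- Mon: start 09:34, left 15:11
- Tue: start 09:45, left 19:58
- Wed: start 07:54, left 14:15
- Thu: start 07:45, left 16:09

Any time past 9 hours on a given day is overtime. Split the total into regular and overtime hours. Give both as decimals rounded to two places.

Regular 29.37 hours, overtime 1.22 hours

Mon: 09:34–15:11 = 5 h 37 min
Tue: 09:45–19:58 = 10 h 13 min
Wed: 07:54–14:15 = 6 h 21 min
Thu: 07:45–16:09 = 8 h 24 min
Mon reg 5 h 37 min / OT 0 h 0 min; Tue reg 9 h 0 min / OT 1 h 13 min; Wed reg 6 h 21 min / OT 0 h 0 min; Thu reg 8 h 24 min / OT 0 h 0 min.
Totals: regular 29 h 22 min, overtime 1 h 13 min.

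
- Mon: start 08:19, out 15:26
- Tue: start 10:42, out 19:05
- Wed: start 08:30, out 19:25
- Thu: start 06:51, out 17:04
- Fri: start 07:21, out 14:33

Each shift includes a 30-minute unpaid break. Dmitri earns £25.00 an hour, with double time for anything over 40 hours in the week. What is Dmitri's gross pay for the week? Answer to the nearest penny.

Mon: 08:19–15:26 = 7 h 7 min; less 30 min break → 6 h 37 min
Tue: 10:42–19:05 = 8 h 23 min; less 30 min break → 7 h 53 min
Wed: 08:30–19:25 = 10 h 55 min; less 30 min break → 10 h 25 min
Thu: 06:51–17:04 = 10 h 13 min; less 30 min break → 9 h 43 min
Fri: 07:21–14:33 = 7 h 12 min; less 30 min break → 6 h 42 min
Total worked: 41 h 20 min = 2480 min.
Regular 40 h 0 min = 2400 min at £25.00/h; overtime 1 h 20 min = 80 min at £50.00/h.
Pay = (2400 × £25.00 + 80 × £50.00) ÷ 60 = £1066.67.

£1066.67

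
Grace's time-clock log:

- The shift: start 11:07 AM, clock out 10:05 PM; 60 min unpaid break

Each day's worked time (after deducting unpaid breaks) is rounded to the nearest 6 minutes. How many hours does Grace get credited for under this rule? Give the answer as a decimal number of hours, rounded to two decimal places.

The shift: 11:07 AM–10:05 PM = 10 h 58 min − 60 min = 9 h 58 min → rounds to 10 h 0 min

10.00 hours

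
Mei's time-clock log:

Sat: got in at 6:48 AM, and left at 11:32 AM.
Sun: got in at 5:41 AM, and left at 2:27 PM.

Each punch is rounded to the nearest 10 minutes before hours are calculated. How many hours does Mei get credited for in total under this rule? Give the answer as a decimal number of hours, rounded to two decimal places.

13.50 hours

Sat: in 6:48 AM→6:50 AM, out 11:32 AM→11:30 AM; 4 h 40 min
Sun: in 5:41 AM→5:40 AM, out 2:27 PM→2:30 PM; 8 h 50 min
Total credited: 13 h 30 min.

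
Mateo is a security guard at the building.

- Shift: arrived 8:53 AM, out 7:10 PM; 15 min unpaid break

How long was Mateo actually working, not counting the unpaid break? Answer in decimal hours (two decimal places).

Shift: 8:53 AM–7:10 PM = 10 h 17 min; less 15 min break → 10 h 2 min

10.03 hours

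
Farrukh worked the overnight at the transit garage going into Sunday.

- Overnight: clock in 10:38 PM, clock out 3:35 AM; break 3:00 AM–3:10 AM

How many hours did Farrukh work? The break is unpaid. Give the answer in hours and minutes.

Overnight: 10:38 PM → midnight = 1 h 22 min; midnight → 3:35 AM = 3 h 35 min; span 4 h 57 min; less 10 min break → 4 h 47 min

4 h 47 min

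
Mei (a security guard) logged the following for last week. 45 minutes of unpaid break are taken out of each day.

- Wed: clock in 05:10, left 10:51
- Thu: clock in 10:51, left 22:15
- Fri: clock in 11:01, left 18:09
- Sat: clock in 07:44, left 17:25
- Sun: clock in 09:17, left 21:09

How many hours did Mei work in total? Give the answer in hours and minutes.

42 h 1 min

Wed: 05:10–10:51 = 5 h 41 min; less 45 min break → 4 h 56 min
Thu: 10:51–22:15 = 11 h 24 min; less 45 min break → 10 h 39 min
Fri: 11:01–18:09 = 7 h 8 min; less 45 min break → 6 h 23 min
Sat: 07:44–17:25 = 9 h 41 min; less 45 min break → 8 h 56 min
Sun: 09:17–21:09 = 11 h 52 min; less 45 min break → 11 h 7 min
Total: 4 h 56 min + 10 h 39 min + 6 h 23 min + 8 h 56 min + 11 h 7 min = 42 h 1 min.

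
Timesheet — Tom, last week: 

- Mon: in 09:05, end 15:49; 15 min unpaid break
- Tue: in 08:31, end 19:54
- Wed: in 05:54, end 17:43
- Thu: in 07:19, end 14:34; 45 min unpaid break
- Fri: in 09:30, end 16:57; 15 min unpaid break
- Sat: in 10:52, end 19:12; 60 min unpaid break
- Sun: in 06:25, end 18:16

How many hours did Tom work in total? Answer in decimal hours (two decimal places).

62.57 hours

Mon: 09:05–15:49 = 6 h 44 min; less 15 min break → 6 h 29 min
Tue: 08:31–19:54 = 11 h 23 min
Wed: 05:54–17:43 = 11 h 49 min
Thu: 07:19–14:34 = 7 h 15 min; less 45 min break → 6 h 30 min
Fri: 09:30–16:57 = 7 h 27 min; less 15 min break → 7 h 12 min
Sat: 10:52–19:12 = 8 h 20 min; less 60 min break → 7 h 20 min
Sun: 06:25–18:16 = 11 h 51 min
Total: 6 h 29 min + 11 h 23 min + 11 h 49 min + 6 h 30 min + 7 h 12 min + 7 h 20 min + 11 h 51 min = 62 h 34 min.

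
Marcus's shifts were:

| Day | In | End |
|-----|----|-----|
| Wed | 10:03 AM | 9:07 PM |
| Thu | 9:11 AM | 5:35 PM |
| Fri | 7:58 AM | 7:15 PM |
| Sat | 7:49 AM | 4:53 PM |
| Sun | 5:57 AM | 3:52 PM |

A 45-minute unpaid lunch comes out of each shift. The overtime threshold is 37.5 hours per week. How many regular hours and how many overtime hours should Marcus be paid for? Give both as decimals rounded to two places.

Regular 37.50 hours, overtime 8.48 hours

Wed: 10:03 AM–9:07 PM = 11 h 4 min; less 45 min break → 10 h 19 min
Thu: 9:11 AM–5:35 PM = 8 h 24 min; less 45 min break → 7 h 39 min
Fri: 7:58 AM–7:15 PM = 11 h 17 min; less 45 min break → 10 h 32 min
Sat: 7:49 AM–4:53 PM = 9 h 4 min; less 45 min break → 8 h 19 min
Sun: 5:57 AM–3:52 PM = 9 h 55 min; less 45 min break → 9 h 10 min
Total worked: 45 h 59 min = 45.98 h.
Threshold 37.5 h → overtime 8 h 29 min, regular 37 h 30 min.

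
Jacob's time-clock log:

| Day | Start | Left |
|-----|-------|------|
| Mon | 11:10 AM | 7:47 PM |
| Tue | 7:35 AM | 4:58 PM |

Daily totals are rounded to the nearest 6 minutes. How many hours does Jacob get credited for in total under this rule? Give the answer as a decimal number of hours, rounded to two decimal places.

Mon: 11:10 AM–7:47 PM = 8 h 37 min → rounds to 8 h 36 min
Tue: 7:35 AM–4:58 PM = 9 h 23 min → rounds to 9 h 24 min
Total credited: 18 h 0 min.

18.00 hours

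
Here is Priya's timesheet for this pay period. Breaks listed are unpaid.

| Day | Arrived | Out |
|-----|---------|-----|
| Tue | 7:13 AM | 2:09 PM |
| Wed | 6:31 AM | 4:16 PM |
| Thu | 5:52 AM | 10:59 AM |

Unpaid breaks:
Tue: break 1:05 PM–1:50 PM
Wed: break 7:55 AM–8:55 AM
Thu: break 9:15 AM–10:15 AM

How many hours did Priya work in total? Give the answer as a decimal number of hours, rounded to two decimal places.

19.05 hours

Tue: 7:13 AM–2:09 PM = 6 h 56 min; less 45 min break → 6 h 11 min
Wed: 6:31 AM–4:16 PM = 9 h 45 min; less 60 min break → 8 h 45 min
Thu: 5:52 AM–10:59 AM = 5 h 7 min; less 60 min break → 4 h 7 min
Total: 6 h 11 min + 8 h 45 min + 4 h 7 min = 19 h 3 min.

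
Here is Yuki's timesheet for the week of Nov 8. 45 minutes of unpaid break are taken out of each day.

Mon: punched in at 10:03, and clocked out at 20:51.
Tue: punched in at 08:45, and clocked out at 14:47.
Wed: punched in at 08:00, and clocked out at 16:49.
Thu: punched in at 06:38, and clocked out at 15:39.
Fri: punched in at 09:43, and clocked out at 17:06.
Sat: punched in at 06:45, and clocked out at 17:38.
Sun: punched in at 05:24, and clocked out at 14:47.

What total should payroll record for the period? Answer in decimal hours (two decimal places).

Mon: 10:03–20:51 = 10 h 48 min; less 45 min break → 10 h 3 min
Tue: 08:45–14:47 = 6 h 2 min; less 45 min break → 5 h 17 min
Wed: 08:00–16:49 = 8 h 49 min; less 45 min break → 8 h 4 min
Thu: 06:38–15:39 = 9 h 1 min; less 45 min break → 8 h 16 min
Fri: 09:43–17:06 = 7 h 23 min; less 45 min break → 6 h 38 min
Sat: 06:45–17:38 = 10 h 53 min; less 45 min break → 10 h 8 min
Sun: 05:24–14:47 = 9 h 23 min; less 45 min break → 8 h 38 min
Total: 10 h 3 min + 5 h 17 min + 8 h 4 min + 8 h 16 min + 6 h 38 min + 10 h 8 min + 8 h 38 min = 57 h 4 min.

57.07 hours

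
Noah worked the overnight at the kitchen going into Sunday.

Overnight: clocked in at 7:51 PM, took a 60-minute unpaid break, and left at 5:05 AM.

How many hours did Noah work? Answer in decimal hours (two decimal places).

Overnight: 7:51 PM → midnight = 4 h 9 min; midnight → 5:05 AM = 5 h 5 min; span 9 h 14 min; less 60 min break → 8 h 14 min

8.23 hours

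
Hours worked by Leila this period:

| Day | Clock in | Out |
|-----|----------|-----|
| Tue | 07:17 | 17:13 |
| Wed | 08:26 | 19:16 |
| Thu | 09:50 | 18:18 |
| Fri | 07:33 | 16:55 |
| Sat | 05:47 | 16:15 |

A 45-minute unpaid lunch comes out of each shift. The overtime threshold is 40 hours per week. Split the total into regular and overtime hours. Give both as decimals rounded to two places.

Regular 40.00 hours, overtime 5.32 hours

Tue: 07:17–17:13 = 9 h 56 min; less 45 min break → 9 h 11 min
Wed: 08:26–19:16 = 10 h 50 min; less 45 min break → 10 h 5 min
Thu: 09:50–18:18 = 8 h 28 min; less 45 min break → 7 h 43 min
Fri: 07:33–16:55 = 9 h 22 min; less 45 min break → 8 h 37 min
Sat: 05:47–16:15 = 10 h 28 min; less 45 min break → 9 h 43 min
Total worked: 45 h 19 min = 45.32 h.
Threshold 40 h → overtime 5 h 19 min, regular 40 h 0 min.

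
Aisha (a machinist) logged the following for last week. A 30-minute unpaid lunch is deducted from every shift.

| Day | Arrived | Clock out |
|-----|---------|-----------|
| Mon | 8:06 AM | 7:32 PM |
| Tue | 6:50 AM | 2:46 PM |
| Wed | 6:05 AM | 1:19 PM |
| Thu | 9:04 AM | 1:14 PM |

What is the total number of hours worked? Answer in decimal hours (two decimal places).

28.77 hours

Mon: 8:06 AM–7:32 PM = 11 h 26 min; less 30 min break → 10 h 56 min
Tue: 6:50 AM–2:46 PM = 7 h 56 min; less 30 min break → 7 h 26 min
Wed: 6:05 AM–1:19 PM = 7 h 14 min; less 30 min break → 6 h 44 min
Thu: 9:04 AM–1:14 PM = 4 h 10 min; less 30 min break → 3 h 40 min
Total: 10 h 56 min + 7 h 26 min + 6 h 44 min + 3 h 40 min = 28 h 46 min.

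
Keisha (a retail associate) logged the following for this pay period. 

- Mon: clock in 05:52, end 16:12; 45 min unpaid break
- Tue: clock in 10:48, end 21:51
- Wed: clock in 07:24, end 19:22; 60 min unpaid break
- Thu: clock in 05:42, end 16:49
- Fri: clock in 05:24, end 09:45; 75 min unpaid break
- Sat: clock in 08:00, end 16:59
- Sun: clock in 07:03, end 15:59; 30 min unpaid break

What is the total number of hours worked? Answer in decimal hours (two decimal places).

63.23 hours

Mon: 05:52–16:12 = 10 h 20 min; less 45 min break → 9 h 35 min
Tue: 10:48–21:51 = 11 h 3 min
Wed: 07:24–19:22 = 11 h 58 min; less 60 min break → 10 h 58 min
Thu: 05:42–16:49 = 11 h 7 min
Fri: 05:24–09:45 = 4 h 21 min; less 75 min break → 3 h 6 min
Sat: 08:00–16:59 = 8 h 59 min
Sun: 07:03–15:59 = 8 h 56 min; less 30 min break → 8 h 26 min
Total: 9 h 35 min + 11 h 3 min + 10 h 58 min + 11 h 7 min + 3 h 6 min + 8 h 59 min + 8 h 26 min = 63 h 14 min.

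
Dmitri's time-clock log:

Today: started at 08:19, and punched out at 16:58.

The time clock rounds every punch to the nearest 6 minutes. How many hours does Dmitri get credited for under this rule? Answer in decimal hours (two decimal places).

8.70 hours

Today: in 08:19→08:18, out 16:58→17:00; 8 h 42 min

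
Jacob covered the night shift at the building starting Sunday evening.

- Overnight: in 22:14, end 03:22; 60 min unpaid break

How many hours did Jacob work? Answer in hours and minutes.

4 h 8 min

Overnight: 22:14 → midnight = 1 h 46 min; midnight → 03:22 = 3 h 22 min; span 5 h 8 min; less 60 min break → 4 h 8 min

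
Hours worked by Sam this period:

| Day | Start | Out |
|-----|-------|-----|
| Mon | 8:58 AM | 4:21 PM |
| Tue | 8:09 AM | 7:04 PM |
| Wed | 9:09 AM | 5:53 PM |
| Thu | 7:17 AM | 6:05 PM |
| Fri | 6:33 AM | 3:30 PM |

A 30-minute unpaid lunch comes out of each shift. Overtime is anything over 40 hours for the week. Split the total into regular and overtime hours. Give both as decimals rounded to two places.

Mon: 8:58 AM–4:21 PM = 7 h 23 min; less 30 min break → 6 h 53 min
Tue: 8:09 AM–7:04 PM = 10 h 55 min; less 30 min break → 10 h 25 min
Wed: 9:09 AM–5:53 PM = 8 h 44 min; less 30 min break → 8 h 14 min
Thu: 7:17 AM–6:05 PM = 10 h 48 min; less 30 min break → 10 h 18 min
Fri: 6:33 AM–3:30 PM = 8 h 57 min; less 30 min break → 8 h 27 min
Total worked: 44 h 17 min = 44.28 h.
Threshold 40 h → overtime 4 h 17 min, regular 40 h 0 min.

Regular 40.00 hours, overtime 4.28 hours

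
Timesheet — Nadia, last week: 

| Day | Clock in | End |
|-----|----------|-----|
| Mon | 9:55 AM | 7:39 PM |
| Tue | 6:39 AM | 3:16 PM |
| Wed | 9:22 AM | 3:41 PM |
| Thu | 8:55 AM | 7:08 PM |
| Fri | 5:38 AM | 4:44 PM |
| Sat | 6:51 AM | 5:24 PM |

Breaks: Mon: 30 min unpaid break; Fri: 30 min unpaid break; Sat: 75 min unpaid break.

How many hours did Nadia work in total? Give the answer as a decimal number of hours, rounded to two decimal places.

Mon: 9:55 AM–7:39 PM = 9 h 44 min; less 30 min break → 9 h 14 min
Tue: 6:39 AM–3:16 PM = 8 h 37 min
Wed: 9:22 AM–3:41 PM = 6 h 19 min
Thu: 8:55 AM–7:08 PM = 10 h 13 min
Fri: 5:38 AM–4:44 PM = 11 h 6 min; less 30 min break → 10 h 36 min
Sat: 6:51 AM–5:24 PM = 10 h 33 min; less 75 min break → 9 h 18 min
Total: 9 h 14 min + 8 h 37 min + 6 h 19 min + 10 h 13 min + 10 h 36 min + 9 h 18 min = 54 h 17 min.

54.28 hours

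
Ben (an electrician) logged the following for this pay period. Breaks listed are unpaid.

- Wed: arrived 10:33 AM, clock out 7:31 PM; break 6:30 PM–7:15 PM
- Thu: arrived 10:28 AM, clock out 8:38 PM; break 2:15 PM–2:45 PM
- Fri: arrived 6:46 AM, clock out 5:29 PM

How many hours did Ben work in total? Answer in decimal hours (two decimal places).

28.60 hours

Wed: 10:33 AM–7:31 PM = 8 h 58 min; less 45 min break → 8 h 13 min
Thu: 10:28 AM–8:38 PM = 10 h 10 min; less 30 min break → 9 h 40 min
Fri: 6:46 AM–5:29 PM = 10 h 43 min
Total: 8 h 13 min + 9 h 40 min + 10 h 43 min = 28 h 36 min.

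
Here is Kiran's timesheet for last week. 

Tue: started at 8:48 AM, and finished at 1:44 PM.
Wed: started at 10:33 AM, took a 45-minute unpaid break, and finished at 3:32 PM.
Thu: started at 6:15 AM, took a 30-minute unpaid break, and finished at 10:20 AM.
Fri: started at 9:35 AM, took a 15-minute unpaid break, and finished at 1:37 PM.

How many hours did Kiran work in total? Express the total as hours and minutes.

16 h 32 min

Tue: 8:48 AM–1:44 PM = 4 h 56 min
Wed: 10:33 AM–3:32 PM = 4 h 59 min; less 45 min break → 4 h 14 min
Thu: 6:15 AM–10:20 AM = 4 h 5 min; less 30 min break → 3 h 35 min
Fri: 9:35 AM–1:37 PM = 4 h 2 min; less 15 min break → 3 h 47 min
Total: 4 h 56 min + 4 h 14 min + 3 h 35 min + 3 h 47 min = 16 h 32 min.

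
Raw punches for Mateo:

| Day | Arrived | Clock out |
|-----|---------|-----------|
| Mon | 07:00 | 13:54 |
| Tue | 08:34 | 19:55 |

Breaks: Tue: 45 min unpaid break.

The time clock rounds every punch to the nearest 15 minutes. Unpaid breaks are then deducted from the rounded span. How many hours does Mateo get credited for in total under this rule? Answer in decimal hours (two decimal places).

Mon: in 07:00→07:00, out 13:54→14:00; 7 h 0 min
Tue: in 08:34→08:30, out 19:55→20:00; 11 h 30 min − 45 min = 10 h 45 min
Total credited: 17 h 45 min.

17.75 hours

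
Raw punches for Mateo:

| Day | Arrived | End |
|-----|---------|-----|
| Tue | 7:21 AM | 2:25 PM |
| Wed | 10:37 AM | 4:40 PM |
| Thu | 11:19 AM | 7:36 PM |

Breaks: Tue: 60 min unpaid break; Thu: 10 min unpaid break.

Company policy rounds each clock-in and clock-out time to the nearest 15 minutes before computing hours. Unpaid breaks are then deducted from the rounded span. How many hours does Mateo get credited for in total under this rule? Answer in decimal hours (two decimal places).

Tue: in 7:21 AM→7:15 AM, out 2:25 PM→2:30 PM; 7 h 15 min − 60 min = 6 h 15 min
Wed: in 10:37 AM→10:30 AM, out 4:40 PM→4:45 PM; 6 h 15 min
Thu: in 11:19 AM→11:15 AM, out 7:36 PM→7:30 PM; 8 h 15 min − 10 min = 8 h 5 min
Total credited: 20 h 35 min.

20.58 hours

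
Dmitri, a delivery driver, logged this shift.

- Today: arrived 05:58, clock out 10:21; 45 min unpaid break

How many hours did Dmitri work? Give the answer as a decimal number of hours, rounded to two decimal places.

3.63 hours

Today: 05:58–10:21 = 4 h 23 min; less 45 min break → 3 h 38 min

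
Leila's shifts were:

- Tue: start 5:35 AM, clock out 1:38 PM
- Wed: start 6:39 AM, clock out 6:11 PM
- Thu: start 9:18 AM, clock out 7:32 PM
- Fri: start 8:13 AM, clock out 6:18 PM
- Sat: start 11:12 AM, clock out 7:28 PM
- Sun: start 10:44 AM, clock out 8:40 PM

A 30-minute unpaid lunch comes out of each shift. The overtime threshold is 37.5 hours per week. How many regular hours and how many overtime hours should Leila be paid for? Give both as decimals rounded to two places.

Regular 37.50 hours, overtime 17.60 hours

Tue: 5:35 AM–1:38 PM = 8 h 3 min; less 30 min break → 7 h 33 min
Wed: 6:39 AM–6:11 PM = 11 h 32 min; less 30 min break → 11 h 2 min
Thu: 9:18 AM–7:32 PM = 10 h 14 min; less 30 min break → 9 h 44 min
Fri: 8:13 AM–6:18 PM = 10 h 5 min; less 30 min break → 9 h 35 min
Sat: 11:12 AM–7:28 PM = 8 h 16 min; less 30 min break → 7 h 46 min
Sun: 10:44 AM–8:40 PM = 9 h 56 min; less 30 min break → 9 h 26 min
Total worked: 55 h 6 min = 55.10 h.
Threshold 37.5 h → overtime 17 h 36 min, regular 37 h 30 min.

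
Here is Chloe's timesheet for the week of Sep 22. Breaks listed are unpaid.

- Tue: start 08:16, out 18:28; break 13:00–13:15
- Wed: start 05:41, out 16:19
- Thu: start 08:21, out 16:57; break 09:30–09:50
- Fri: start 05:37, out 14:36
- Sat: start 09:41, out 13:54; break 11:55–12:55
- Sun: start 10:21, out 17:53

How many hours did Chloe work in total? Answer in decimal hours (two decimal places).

48.58 hours

Tue: 08:16–18:28 = 10 h 12 min; less 15 min break → 9 h 57 min
Wed: 05:41–16:19 = 10 h 38 min
Thu: 08:21–16:57 = 8 h 36 min; less 20 min break → 8 h 16 min
Fri: 05:37–14:36 = 8 h 59 min
Sat: 09:41–13:54 = 4 h 13 min; less 60 min break → 3 h 13 min
Sun: 10:21–17:53 = 7 h 32 min
Total: 9 h 57 min + 10 h 38 min + 8 h 16 min + 8 h 59 min + 3 h 13 min + 7 h 32 min = 48 h 35 min.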